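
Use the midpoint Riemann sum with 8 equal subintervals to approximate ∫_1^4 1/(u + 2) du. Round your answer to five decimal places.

0.69266

Δu = (4 − 1)/8 = 0.375.
Midpoints: 1.1875, 1.5625, 1.9375, 2.3125, 2.6875, 3.0625, 3.4375, 3.8125.
f(1.1875) = 16/51, f(1.5625) = 16/57, f(1.9375) = 16/63, f(2.3125) = 16/69, f(2.6875) = 16/75, f(3.0625) = 16/81, f(3.4375) = 16/87, f(3.8125) = 16/93.
Sum = Δu · [f(1.1875) + f(1.5625) + f(1.9375) + ...].
Sum ≈ 0.69266.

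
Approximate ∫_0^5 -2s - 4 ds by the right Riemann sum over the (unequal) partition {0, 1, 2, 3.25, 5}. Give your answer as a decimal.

Subinterval widths: 1, 1, 1.25, 1.75.
Right endpoints: 1, 2, 3.25, 5.
f(1) = -6, f(2) = -8, f(3.25) = -10.5, f(5) = -14.
Sum = Σ Δs_i · f(s_i).
Sum = -51.625.

-51.625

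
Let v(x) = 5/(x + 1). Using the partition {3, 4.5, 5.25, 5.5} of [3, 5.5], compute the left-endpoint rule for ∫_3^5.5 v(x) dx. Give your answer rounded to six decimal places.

2.756818

Subinterval widths: 1.5, 0.75, 0.25.
Left endpoints: 3, 4.5, 5.25.
v(3) = 1.25, v(4.5) = 10/11, v(5.25) = 0.8.
Sum = Σ Δx_i · v(x_i).
Sum ≈ 2.756818.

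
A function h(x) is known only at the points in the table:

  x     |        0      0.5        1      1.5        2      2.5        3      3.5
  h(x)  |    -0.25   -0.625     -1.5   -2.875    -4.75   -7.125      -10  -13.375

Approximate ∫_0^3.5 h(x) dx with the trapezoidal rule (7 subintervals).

Δx = 0.5.
T_7 = (0.5/2)·[(-0.25) + 2·(-0.625) + 2·(-1.5) + 2·(-2.875) + 2·(-4.75) + 2·(-7.125) + 2·(-10) + (-13.375)] = -16.84375.

-16.84375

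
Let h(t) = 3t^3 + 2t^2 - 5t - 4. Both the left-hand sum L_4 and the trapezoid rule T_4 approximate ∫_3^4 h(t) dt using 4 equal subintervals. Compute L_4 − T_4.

L_4 = 119.765625.
T_4 = 134.765625.
L_4 − T_4 = -15.

-15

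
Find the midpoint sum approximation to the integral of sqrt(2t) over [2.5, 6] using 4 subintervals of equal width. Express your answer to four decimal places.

10.1347

Δt = (6 − 2.5)/4 = 0.875.
Midpoints: 2.9375, 3.8125, 4.6875, 5.5625.
f(2.9375) ≈ 2.4238, f(3.8125) ≈ 2.7613, f(4.6875) ≈ 3.0619, f(5.5625) ≈ 3.3354.
Sum = Δt · [f(2.9375) + f(3.8125) + f(4.6875) + f(5.5625)].
Sum ≈ 10.1347.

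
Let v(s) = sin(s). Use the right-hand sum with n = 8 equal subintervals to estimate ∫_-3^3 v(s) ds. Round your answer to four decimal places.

Δs = (3 − (-3))/8 = 0.75.
Right endpoints: -2.25, -1.5, -0.75, 0, 0.75, 1.5, 2.25, 3.
v(-2.25) ≈ -0.7781, v(-1.5) ≈ -0.9975, v(-0.75) ≈ -0.6816, v(0) ≈ 0.0000, v(0.75) ≈ 0.6816, v(1.5) ≈ 0.9975, v(2.25) ≈ 0.7781, v(3) ≈ 0.1411.
Sum = Δs · [v(-2.25) + v(-1.5) + v(-0.75) + ...].
Sum ≈ 0.1058.

0.1058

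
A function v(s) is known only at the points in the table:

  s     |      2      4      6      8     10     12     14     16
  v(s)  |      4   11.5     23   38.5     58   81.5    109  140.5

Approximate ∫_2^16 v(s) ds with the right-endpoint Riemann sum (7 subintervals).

924

Δs = 2.
Sum = 2·[11.5 + 23 + 38.5 + 58 + 81.5 + 109 + 140.5] = 924.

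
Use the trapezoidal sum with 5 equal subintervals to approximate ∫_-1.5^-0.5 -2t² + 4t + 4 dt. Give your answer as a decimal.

-2.18

Δt = (-0.5 − (-1.5))/5 = 0.2.
f(-1.5) = -6.5, f(-1.3) = -4.58, f(-1.1) = -2.82, f(-0.9) = -1.22, f(-0.7) = 0.22, f(-0.5) = 1.5.
T_5 = (Δt/2)·[f(t_0) + 2f(t_1) + ... + 2f(t_{4}) + f(t_5)].
Sum = -2.18.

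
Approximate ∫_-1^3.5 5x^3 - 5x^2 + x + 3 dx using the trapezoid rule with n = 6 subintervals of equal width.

Δx = (3.5 − (-1))/6 = 0.75.
f(-1) = -8, f(-0.25) = 2.359375, f(0.5) = 2.875, f(1.25) = 6.203125, f(2) = 25, f(2.75) = 71.921875, f(3.5) = 159.625.
T_6 = (Δx/2)·[f(x_0) + 2f(x_1) + ... + 2f(x_{5}) + f(x_6)].
Sum = 138.12890625.

138.12890625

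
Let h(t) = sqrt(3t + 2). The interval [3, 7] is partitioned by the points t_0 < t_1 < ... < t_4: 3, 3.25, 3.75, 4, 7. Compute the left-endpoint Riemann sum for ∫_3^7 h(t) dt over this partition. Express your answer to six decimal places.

14.678056

Subinterval widths: 0.25, 0.5, 0.25, 3.
Left endpoints: 3, 3.25, 3.75, 4.
h(3) ≈ 3.316625, h(3.25) ≈ 3.427827, h(3.75) ≈ 3.640055, h(4) ≈ 3.741657.
Sum = Σ Δt_i · h(t_i).
Sum ≈ 14.678056.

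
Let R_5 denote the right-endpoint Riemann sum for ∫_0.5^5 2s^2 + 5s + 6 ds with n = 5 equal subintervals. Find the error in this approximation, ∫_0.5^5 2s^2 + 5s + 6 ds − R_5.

-33.615

Exact integral: ∫_0.5^5 f(s) ds = 172.125.
R_5 = 205.74.
Error = 172.125 − 205.74 = -33.615.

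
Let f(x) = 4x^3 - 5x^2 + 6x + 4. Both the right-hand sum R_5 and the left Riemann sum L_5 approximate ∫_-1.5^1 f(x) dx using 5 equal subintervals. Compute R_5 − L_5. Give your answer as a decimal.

19.375

R_5 = 3.75.
L_5 = -15.625.
R_5 − L_5 = 19.375.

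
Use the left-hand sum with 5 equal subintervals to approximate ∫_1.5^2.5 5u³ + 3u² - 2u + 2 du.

45.845

Δu = (2.5 − 1.5)/5 = 0.2.
Left endpoints: 1.5, 1.7, 1.9, 2.1, 2.3.
f(1.5) = 22.625, f(1.7) = 31.835, f(1.9) = 43.325, f(2.1) = 57.335, f(2.3) = 74.105.
Sum = Δu · [f(1.5) + f(1.7) + f(1.9) + f(2.1) + f(2.3)].
Sum = 45.845.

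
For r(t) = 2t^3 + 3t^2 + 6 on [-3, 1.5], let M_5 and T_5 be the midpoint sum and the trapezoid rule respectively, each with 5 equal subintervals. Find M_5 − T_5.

1.366875

M_5 = 19.861875.
T_5 = 18.495.
M_5 − T_5 = 1.366875.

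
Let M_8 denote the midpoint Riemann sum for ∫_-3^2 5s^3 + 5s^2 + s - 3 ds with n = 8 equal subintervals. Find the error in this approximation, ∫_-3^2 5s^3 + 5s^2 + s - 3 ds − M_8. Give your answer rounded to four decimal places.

-0.4069

Exact integral: ∫_-3^2 f(s) ds ≈ -40.416667.
M_8 ≈ -40.009766.
Error ≈ -40.416667 − (-40.009766) ≈ -0.4069.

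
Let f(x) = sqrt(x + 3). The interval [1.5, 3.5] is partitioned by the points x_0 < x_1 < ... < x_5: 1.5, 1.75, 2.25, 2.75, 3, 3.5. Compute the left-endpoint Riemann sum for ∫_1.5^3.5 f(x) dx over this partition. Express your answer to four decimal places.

4.5899

Subinterval widths: 0.25, 0.5, 0.5, 0.25, 0.5.
Left endpoints: 1.5, 1.75, 2.25, 2.75, 3.
f(1.5) ≈ 2.1213, f(1.75) ≈ 2.1794, f(2.25) ≈ 2.2913, f(2.75) ≈ 2.3979, f(3) ≈ 2.4495.
Sum = Σ Δx_i · f(x_i).
Sum ≈ 4.5899.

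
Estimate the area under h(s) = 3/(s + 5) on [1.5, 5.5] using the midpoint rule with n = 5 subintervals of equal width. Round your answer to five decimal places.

Δs = (5.5 − 1.5)/5 = 0.8.
Midpoints: 1.9, 2.7, 3.5, 4.3, 5.1.
h(1.9) = 10/23, h(2.7) = 30/77, h(3.5) = 6/17, h(4.3) = 10/31, h(5.1) = 30/101.
Sum = Δs · [h(1.9) + h(2.7) + h(3.5) + h(4.3) + h(5.1)].
Sum ≈ 1.43756.

1.43756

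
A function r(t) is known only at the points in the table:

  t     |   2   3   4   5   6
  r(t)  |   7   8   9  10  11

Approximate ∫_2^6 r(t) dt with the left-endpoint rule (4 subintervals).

Δt = 1.
Sum = 1·[7 + 8 + 9 + 10] = 34.

34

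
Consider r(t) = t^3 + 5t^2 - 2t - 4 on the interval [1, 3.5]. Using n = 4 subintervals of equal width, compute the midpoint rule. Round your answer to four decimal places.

Δt = (3.5 − 1)/4 = 0.625.
Midpoints: 1.3125, 1.9375, 2.5625, 3.1875.
r(1.3125) = 17405/4096, r(1.9375) = 74415/4096, r(2.5625) = 166025/4096, r(3.1875) = 298235/4096.
Sum = Δt · [r(1.3125) + r(1.9375) + r(2.5625) + r(3.1875)].
Sum ≈ 84.8511.

84.8511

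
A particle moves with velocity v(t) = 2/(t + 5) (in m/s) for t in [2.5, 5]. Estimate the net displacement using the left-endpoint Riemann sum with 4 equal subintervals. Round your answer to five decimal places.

Δt = (5 − 2.5)/4 = 0.625.
Left endpoints: 2.5, 3.125, 3.75, 4.375.
v(2.5) = 4/15, v(3.125) = 16/65, v(3.75) = 8/35, v(4.375) = 16/75.
Sum = Δt · [v(2.5) + v(3.125) + v(3.75) + v(4.375)].
Sum ≈ 0.59670.

0.59670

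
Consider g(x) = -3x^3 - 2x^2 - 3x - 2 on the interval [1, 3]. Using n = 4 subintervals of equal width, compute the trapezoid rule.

Δx = (3 − 1)/4 = 0.5.
g(1) = -10, g(1.5) = -21.125, g(2) = -40, g(2.5) = -68.875, g(3) = -110.
T_4 = (Δx/2)·[g(x_0) + 2g(x_1) + 2g(x_2) + 2g(x_3) + g(x_4)].
Sum = -95.

-95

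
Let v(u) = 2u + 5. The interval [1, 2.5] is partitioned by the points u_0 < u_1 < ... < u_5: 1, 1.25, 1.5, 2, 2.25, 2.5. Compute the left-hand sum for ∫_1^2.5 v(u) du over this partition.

12.25

Subinterval widths: 0.25, 0.25, 0.5, 0.25, 0.25.
Left endpoints: 1, 1.25, 1.5, 2, 2.25.
v(1) = 7, v(1.25) = 7.5, v(1.5) = 8, v(2) = 9, v(2.25) = 9.5.
Sum = Σ Δu_i · v(u_i).
Sum = 12.25.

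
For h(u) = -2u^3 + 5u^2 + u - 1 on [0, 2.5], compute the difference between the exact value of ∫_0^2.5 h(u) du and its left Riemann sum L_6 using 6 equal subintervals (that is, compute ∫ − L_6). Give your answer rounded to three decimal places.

Exact integral: ∫_0^2.5 h(u) du ≈ 7.13542.
L_6 ≈ 6.43374.
Error ≈ 7.13542 − 6.43374 ≈ 0.702.

0.702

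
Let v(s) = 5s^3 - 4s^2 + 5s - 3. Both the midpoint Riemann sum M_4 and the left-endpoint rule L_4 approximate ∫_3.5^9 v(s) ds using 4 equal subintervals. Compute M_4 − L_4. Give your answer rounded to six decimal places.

1955.083496

M_4 ≈ 7176.44189453.
L_4 ≈ 5221.35839844.
M_4 − L_4 ≈ 1955.083496.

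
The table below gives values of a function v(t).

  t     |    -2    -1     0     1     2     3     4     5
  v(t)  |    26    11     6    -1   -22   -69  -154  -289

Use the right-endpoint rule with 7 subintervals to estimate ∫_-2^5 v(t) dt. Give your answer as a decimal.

Δt = 1.
Sum = 1·[11 + 6 + (-1) + (-22) + (-69) + (-154) + (-289)] = -518.

-518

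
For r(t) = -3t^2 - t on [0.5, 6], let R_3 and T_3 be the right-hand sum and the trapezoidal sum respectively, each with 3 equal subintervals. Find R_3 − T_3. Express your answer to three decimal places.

R_3 ≈ -346.34722.
T_3 ≈ -242.99306.
R_3 − T_3 ≈ -103.354.

-103.354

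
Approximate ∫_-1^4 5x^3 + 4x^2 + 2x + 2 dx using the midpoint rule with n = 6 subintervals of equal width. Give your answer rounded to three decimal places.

422.749

Δx = (4 − (-1))/6 = 5/6.
Midpoints: -7/12, 0.25, 13/12, 23/12, 2.75, 43/12.
f(-7/12) = 2077/1728, f(0.25) = 2.828125, f(13/12) = 26297/1728, f(23/12) = 96307/1728, f(2.75) = 141.734375, f(43/12) = 502127/1728.
Sum = Δx · [f(-7/12) + f(0.25) + f(13/12) + ...].
Sum ≈ 422.749.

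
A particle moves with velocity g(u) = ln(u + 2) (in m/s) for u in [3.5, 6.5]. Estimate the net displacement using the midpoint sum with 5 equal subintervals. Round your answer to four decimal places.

Δu = (6.5 − 3.5)/5 = 0.6.
Midpoints: 3.8, 4.4, 5, 5.6, 6.2.
g(3.8) ≈ 1.7579, g(4.4) ≈ 1.8563, g(5) ≈ 1.9459, g(5.6) ≈ 2.0281, g(6.2) ≈ 2.1041.
Sum = Δu · [g(3.8) + g(4.4) + g(5) + g(5.6) + g(6.2)].
Sum ≈ 5.8154.

5.8154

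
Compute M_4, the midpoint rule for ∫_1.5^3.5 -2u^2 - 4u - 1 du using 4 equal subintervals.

Δu = (3.5 − 1.5)/4 = 0.5.
Midpoints: 1.75, 2.25, 2.75, 3.25.
f(1.75) = -14.125, f(2.25) = -20.125, f(2.75) = -27.125, f(3.25) = -35.125.
Sum = Δu · [f(1.75) + f(2.25) + f(2.75) + f(3.25)].
Sum = -48.25.

-48.25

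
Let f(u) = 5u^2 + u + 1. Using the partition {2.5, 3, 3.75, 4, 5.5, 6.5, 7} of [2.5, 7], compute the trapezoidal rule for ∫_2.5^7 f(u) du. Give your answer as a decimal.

Subinterval widths: 0.5, 0.75, 0.25, 1.5, 1, 0.5.
f(2.5) = 34.75, f(3) = 49, f(3.75) = 75.0625, f(4) = 85, f(5.5) = 157.75, f(6.5) = 218.75, f(7) = 253.
On each subinterval the trapezoid contributes (Δu_i/2)·[f(u_{i-1}) + f(u_i)].
Sum = 575.71875.

575.71875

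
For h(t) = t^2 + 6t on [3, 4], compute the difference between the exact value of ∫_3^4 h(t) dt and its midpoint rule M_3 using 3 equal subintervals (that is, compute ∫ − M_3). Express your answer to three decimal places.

0.009

Exact integral: ∫_3^4 h(t) dt ≈ 33.33333.
M_3 ≈ 33.32407.
Error ≈ 33.33333 − 33.32407 ≈ 0.009.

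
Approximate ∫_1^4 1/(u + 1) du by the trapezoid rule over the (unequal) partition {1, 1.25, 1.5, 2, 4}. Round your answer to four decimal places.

0.9403

Subinterval widths: 0.25, 0.25, 0.5, 2.
f(1) = 0.5, f(1.25) = 4/9, f(1.5) = 0.4, f(2) = 1/3, f(4) = 0.2.
On each subinterval the trapezoid contributes (Δu_i/2)·[f(u_{i-1}) + f(u_i)].
Sum ≈ 0.9403.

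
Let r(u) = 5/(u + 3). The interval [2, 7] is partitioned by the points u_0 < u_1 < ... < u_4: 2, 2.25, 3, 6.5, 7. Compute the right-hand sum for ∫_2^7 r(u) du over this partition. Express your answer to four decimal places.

2.9552

Subinterval widths: 0.25, 0.75, 3.5, 0.5.
Right endpoints: 2.25, 3, 6.5, 7.
r(2.25) = 20/21, r(3) = 5/6, r(6.5) = 10/19, r(7) = 0.5.
Sum = Σ Δu_i · r(u_i).
Sum ≈ 2.9552.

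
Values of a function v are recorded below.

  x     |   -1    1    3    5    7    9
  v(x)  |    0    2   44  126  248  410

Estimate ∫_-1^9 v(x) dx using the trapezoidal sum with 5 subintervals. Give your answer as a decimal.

Δx = 2.
T_5 = (2/2)·[0 + 2·2 + 2·44 + 2·126 + 2·248 + 410] = 1250.

1250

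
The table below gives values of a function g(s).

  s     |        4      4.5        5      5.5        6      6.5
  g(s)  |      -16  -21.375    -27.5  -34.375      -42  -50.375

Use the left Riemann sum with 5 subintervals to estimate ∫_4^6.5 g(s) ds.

Δs = 0.5.
Sum = 0.5·[(-16) + (-21.375) + (-27.5) + (-34.375) + (-42)] = -70.625.

-70.625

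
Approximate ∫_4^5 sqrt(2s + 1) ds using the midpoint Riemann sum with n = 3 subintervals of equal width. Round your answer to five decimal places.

Δs = (5 − 4)/3 = 1/3.
Midpoints: 25/6, 4.5, 29/6.
f(25/6) ≈ 3.05505, f(4.5) ≈ 3.16228, f(29/6) ≈ 3.26599.
Sum = Δs · [f(25/6) + f(4.5) + f(29/6)].
Sum ≈ 3.16110.

3.16110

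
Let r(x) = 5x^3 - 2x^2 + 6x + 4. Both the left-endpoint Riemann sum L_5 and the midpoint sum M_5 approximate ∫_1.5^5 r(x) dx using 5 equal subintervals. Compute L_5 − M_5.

-184.2246875

L_5 = 585.1825.
M_5 = 769.4071875.
L_5 − M_5 = -184.2246875.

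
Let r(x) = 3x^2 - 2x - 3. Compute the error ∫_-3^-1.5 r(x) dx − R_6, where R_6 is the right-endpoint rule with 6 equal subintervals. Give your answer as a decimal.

2.859375

Exact integral: ∫_-3^-1.5 r(x) dx = 25.875.
R_6 = 23.015625.
Error = 25.875 − 23.015625 = 2.859375.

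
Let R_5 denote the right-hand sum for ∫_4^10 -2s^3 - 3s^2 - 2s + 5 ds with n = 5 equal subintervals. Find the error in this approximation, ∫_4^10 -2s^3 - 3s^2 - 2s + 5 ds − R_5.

Exact integral: ∫_4^10 f(s) ds = -5862.
R_5 = -7208.4.
Error = -5862 − (-7208.4) = 1346.4.

1346.4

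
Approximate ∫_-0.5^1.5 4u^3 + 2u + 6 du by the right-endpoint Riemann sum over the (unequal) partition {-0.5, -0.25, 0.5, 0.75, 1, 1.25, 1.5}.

Subinterval widths: 0.25, 0.75, 0.25, 0.25, 0.25, 0.25.
Right endpoints: -0.25, 0.5, 0.75, 1, 1.25, 1.5.
f(-0.25) = 5.4375, f(0.5) = 7.5, f(0.75) = 9.1875, f(1) = 12, f(1.25) = 16.3125, f(1.5) = 22.5.
Sum = Σ Δu_i · f(u_i).
Sum = 21.984375.

21.984375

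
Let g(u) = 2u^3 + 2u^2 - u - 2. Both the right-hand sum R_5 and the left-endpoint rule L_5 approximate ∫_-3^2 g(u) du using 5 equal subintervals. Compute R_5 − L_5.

55

R_5 = 10.
L_5 = -45.
R_5 − L_5 = 55.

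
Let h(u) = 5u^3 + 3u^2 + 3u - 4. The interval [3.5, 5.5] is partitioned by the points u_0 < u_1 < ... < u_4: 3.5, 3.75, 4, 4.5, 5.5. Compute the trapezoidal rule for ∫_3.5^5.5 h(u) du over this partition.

1113.44921875

Subinterval widths: 0.25, 0.25, 0.5, 1.
h(3.5) = 257.625, h(3.75) = 313.109375, h(4) = 376, h(4.5) = 525.875, h(5.5) = 935.125.
On each subinterval the trapezoid contributes (Δu_i/2)·[h(u_{i-1}) + h(u_i)].
Sum = 1113.44921875.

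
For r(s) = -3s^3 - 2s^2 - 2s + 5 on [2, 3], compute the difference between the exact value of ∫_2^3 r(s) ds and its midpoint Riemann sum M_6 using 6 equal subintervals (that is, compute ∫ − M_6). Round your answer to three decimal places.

Exact integral: ∫_2^3 r(s) ds ≈ -61.41667.
M_6 ≈ -61.35995.
Error ≈ -61.41667 − (-61.35995) ≈ -0.057.

-0.057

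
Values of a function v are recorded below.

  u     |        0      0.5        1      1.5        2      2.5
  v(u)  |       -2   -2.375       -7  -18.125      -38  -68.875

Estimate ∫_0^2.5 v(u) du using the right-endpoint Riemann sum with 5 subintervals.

-67.1875

Δu = 0.5.
Sum = 0.5·[(-2.375) + (-7) + (-18.125) + (-38) + (-68.875)] = -67.1875.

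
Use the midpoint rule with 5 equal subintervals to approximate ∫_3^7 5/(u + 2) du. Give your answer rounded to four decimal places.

Δu = (7 − 3)/5 = 0.8.
Midpoints: 3.4, 4.2, 5, 5.8, 6.6.
f(3.4) = 25/27, f(4.2) = 25/31, f(5) = 5/7, f(5.8) = 25/39, f(6.6) = 25/43.
Sum = Δu · [f(3.4) + f(4.2) + f(5) + f(5.8) + f(6.6)].
Sum ≈ 2.9353.

2.9353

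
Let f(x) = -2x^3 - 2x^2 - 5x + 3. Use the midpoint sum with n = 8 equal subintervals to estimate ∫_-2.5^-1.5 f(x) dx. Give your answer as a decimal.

Δx = (-1.5 − (-2.5))/8 = 0.125.
Midpoints: -2.4375, -2.3125, -2.1875, -2.0625, -1.9375, -1.8125, -1.6875, -1.5625.
f(-2.4375) = 66087/2048, f(-2.3125) = 58573/2048, f(-2.1875) = 51819/2048, f(-2.0625) = 45777/2048, f(-1.9375) = 40399/2048, f(-1.8125) = 35637/2048, f(-1.6875) = 31443/2048, f(-1.5625) = 27769/2048.
Sum = Δx · [f(-2.4375) + f(-2.3125) + f(-2.1875) + ...].
Sum = 21.8203125.

21.8203125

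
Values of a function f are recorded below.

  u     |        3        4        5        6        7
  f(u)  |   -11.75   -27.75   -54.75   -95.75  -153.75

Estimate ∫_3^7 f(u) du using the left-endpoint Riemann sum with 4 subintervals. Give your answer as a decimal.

Δu = 1.
Sum = 1·[(-11.75) + (-27.75) + (-54.75) + (-95.75)] = -190.

-190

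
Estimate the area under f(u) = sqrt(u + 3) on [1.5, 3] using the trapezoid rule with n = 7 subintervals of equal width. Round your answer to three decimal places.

Δu = (3 − 1.5)/7 = 3/14.
f(1.5) ≈ 2.121, f(12/7) ≈ 2.171, f(27/14) ≈ 2.220, f(15/7) ≈ 2.268, f(33/14) ≈ 2.315, f(18/7) ≈ 2.360, f(39/14) ≈ 2.405, f(3) ≈ 2.449.
T_7 = (Δu/2)·[f(u_0) + 2f(u_1) + ... + 2f(u_{6}) + f(u_7)].
Sum ≈ 3.434.

3.434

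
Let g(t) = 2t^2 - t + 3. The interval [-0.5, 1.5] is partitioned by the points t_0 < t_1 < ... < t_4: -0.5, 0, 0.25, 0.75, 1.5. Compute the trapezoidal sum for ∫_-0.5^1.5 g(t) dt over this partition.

7.5625

Subinterval widths: 0.5, 0.25, 0.5, 0.75.
g(-0.5) = 4, g(0) = 3, g(0.25) = 2.875, g(0.75) = 3.375, g(1.5) = 6.
On each subinterval the trapezoid contributes (Δt_i/2)·[g(t_{i-1}) + g(t_i)].
Sum = 7.5625.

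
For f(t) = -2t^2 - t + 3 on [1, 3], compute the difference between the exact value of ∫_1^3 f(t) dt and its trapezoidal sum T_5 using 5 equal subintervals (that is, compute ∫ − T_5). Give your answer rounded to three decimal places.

Exact integral: ∫_1^3 f(t) dt ≈ -15.33333.
T_5 = -15.44.
Error ≈ -15.33333 − (-15.44) ≈ 0.107.

0.107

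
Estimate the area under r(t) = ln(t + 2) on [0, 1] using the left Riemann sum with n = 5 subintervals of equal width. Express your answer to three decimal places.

Δt = (1 − 0)/5 = 0.2.
Left endpoints: 0, 0.2, 0.4, 0.6, 0.8.
r(0) ≈ 0.693, r(0.2) ≈ 0.788, r(0.4) ≈ 0.875, r(0.6) ≈ 0.956, r(0.8) ≈ 1.030.
Sum = Δt · [r(0) + r(0.2) + r(0.4) + r(0.6) + r(0.8)].
Sum ≈ 0.868.

0.868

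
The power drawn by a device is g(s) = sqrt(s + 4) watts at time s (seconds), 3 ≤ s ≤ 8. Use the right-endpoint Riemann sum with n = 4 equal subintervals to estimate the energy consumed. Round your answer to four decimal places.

Δs = (8 − 3)/4 = 1.25.
Right endpoints: 4.25, 5.5, 6.75, 8.
g(4.25) ≈ 2.8723, g(5.5) ≈ 3.0822, g(6.75) ≈ 3.2787, g(8) ≈ 3.4641.
Sum = Δs · [g(4.25) + g(5.5) + g(6.75) + g(8)].
Sum ≈ 15.8716.

15.8716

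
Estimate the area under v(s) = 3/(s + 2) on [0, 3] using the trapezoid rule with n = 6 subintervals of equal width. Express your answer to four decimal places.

2.7619

Δs = (3 − 0)/6 = 0.5.
v(0) = 1.5, v(0.5) = 1.2, v(1) = 1, v(1.5) = 6/7, v(2) = 0.75, v(2.5) = 2/3, v(3) = 0.6.
T_6 = (Δs/2)·[v(s_0) + 2v(s_1) + ... + 2v(s_{5}) + v(s_6)].
Sum ≈ 2.7619.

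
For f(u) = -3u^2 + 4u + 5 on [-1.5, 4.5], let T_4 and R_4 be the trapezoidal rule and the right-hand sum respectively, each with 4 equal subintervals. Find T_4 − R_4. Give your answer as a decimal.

T_4 = -35.25.
R_4 = -57.75.
T_4 − R_4 = 22.5.

22.5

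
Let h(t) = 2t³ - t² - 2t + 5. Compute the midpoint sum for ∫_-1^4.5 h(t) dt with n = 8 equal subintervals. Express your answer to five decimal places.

Δt = (4.5 − (-1))/8 = 0.6875.
Midpoints: -0.65625, 0.03125, 0.71875, 1.40625, 2.09375, 2.78125, 3.46875, 4.15625.
h(-0.65625) = 87107/16384, h(0.03125) = 80881/16384, h(0.71875) = 62071/16384, h(1.40625) = 94565/16384, h(2.09375) = 242251/16384, h(2.78125) = 569017/16384, h(3.46875) = 1138751/16384, h(4.15625) = 2015341/16384.
Sum = Δt · [h(-0.65625) + h(0.03125) + h(0.71875) + ...].
Sum ≈ 180.01489.

180.01489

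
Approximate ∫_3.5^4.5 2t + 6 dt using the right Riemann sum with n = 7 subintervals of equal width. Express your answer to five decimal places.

14.14286

Δt = (4.5 − 3.5)/7 = 1/7.
Right endpoints: 51/14, 53/14, 55/14, 57/14, 59/14, 61/14, 4.5.
f(51/14) = 93/7, f(53/14) = 95/7, f(55/14) = 97/7, f(57/14) = 99/7, f(59/14) = 101/7, f(61/14) = 103/7, f(4.5) = 15.
Sum = Δt · [f(51/14) + f(53/14) + f(55/14) + ...].
Sum ≈ 14.14286.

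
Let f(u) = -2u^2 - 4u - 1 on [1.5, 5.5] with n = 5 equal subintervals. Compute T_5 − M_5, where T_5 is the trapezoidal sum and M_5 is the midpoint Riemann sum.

T_5 = -169.52.
M_5 = -168.24.
T_5 − M_5 = -1.28.

-1.28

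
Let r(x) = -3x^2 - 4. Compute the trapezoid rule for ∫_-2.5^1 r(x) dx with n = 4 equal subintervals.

-31.96484375

Δx = (1 − (-2.5))/4 = 0.875.
r(-2.5) = -22.75, r(-1.625) = -11.921875, r(-0.75) = -5.6875, r(0.125) = -4.046875, r(1) = -7.
T_4 = (Δx/2)·[r(x_0) + 2r(x_1) + 2r(x_2) + 2r(x_3) + r(x_4)].
Sum = -31.96484375.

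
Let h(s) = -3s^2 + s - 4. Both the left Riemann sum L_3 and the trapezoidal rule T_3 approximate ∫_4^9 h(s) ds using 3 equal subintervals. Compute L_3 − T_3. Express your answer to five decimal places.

L_3 ≈ -501.1111111.
T_3 ≈ -659.4444444.
L_3 − T_3 ≈ 158.33333.

158.33333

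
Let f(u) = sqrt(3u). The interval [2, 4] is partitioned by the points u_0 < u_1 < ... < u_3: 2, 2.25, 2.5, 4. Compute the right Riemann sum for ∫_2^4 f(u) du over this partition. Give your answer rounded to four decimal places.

6.5303

Subinterval widths: 0.25, 0.25, 1.5.
Right endpoints: 2.25, 2.5, 4.
f(2.25) ≈ 2.5981, f(2.5) ≈ 2.7386, f(4) ≈ 3.4641.
Sum = Σ Δu_i · f(u_i).
Sum ≈ 6.5303.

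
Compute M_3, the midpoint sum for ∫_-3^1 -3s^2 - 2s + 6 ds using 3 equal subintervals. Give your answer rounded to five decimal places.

5.77778

Δs = (1 − (-3))/3 = 4/3.
Midpoints: -7/3, -1, 1/3.
f(-7/3) = -17/3, f(-1) = 5, f(1/3) = 5.
Sum = Δs · [f(-7/3) + f(-1) + f(1/3)].
Sum ≈ 5.77778.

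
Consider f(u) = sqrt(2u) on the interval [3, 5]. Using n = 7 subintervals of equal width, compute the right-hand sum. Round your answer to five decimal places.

Δu = (5 − 3)/7 = 2/7.
Right endpoints: 23/7, 25/7, 27/7, 29/7, 31/7, 33/7, 5.
f(23/7) ≈ 2.56348, f(25/7) ≈ 2.67261, f(27/7) ≈ 2.77746, f(29/7) ≈ 2.87849, f(31/7) ≈ 2.97610, f(33/7) ≈ 3.07060, f(5) ≈ 3.16228.
Sum = Δu · [f(23/7) + f(25/7) + f(27/7) + ...].
Sum ≈ 5.74315.

5.74315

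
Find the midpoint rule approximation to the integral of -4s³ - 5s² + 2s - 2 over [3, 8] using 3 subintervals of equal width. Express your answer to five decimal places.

-4696.15741

Δs = (8 − 3)/3 = 5/3.
Midpoints: 23/6, 5.5, 43/6.
f(23/6) = -31657/108, f(5.5) = -807.75, f(43/6) = -185417/108.
Sum = Δs · [f(23/6) + f(5.5) + f(43/6)].
Sum ≈ -4696.15741.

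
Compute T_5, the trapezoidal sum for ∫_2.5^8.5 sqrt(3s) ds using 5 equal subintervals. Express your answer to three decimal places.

Δs = (8.5 − 2.5)/5 = 1.2.
f(2.5) ≈ 2.739, f(3.7) ≈ 3.332, f(4.9) ≈ 3.834, f(6.1) ≈ 4.278, f(7.3) ≈ 4.680, f(8.5) ≈ 5.050.
T_5 = (Δs/2)·[f(s_0) + 2f(s_1) + ... + 2f(s_{4}) + f(s_5)].
Sum ≈ 24.021.

24.021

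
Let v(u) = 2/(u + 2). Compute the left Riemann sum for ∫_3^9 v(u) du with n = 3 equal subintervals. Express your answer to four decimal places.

Δu = (9 − 3)/3 = 2.
Left endpoints: 3, 5, 7.
v(3) = 0.4, v(5) = 2/7, v(7) = 2/9.
Sum = Δu · [v(3) + v(5) + v(7)].
Sum ≈ 1.8159.

1.8159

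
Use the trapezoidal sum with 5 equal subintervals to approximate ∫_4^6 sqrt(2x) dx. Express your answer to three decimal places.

Δx = (6 − 4)/5 = 0.4.
f(4) ≈ 2.828, f(4.4) ≈ 2.966, f(4.8) ≈ 3.098, f(5.2) ≈ 3.225, f(5.6) ≈ 3.347, f(6) ≈ 3.464.
T_5 = (Δx/2)·[f(x_0) + 2f(x_1) + ... + 2f(x_{4}) + f(x_5)].
Sum ≈ 6.313.

6.313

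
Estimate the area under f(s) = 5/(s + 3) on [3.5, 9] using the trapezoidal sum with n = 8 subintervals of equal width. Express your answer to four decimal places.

Δs = (9 − 3.5)/8 = 0.6875.
f(3.5) = 10/13, f(4.1875) = 16/23, f(4.875) = 40/63, f(5.5625) = 80/137, f(6.25) = 20/37, f(6.9375) = 80/159, f(7.625) = 8/17, f(8.3125) = 80/181, f(9) = 5/12.
T_8 = (Δs/2)·[f(s_0) + 2f(s_1) + ... + 2f(s_{7}) + f(s_8)].
Sum ≈ 3.0688.

3.0688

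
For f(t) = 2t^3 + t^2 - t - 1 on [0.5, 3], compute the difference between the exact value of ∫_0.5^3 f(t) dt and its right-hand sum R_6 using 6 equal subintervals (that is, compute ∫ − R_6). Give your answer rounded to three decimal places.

-13.332

Exact integral: ∫_0.5^3 f(t) dt ≈ 42.55208.
R_6 ≈ 55.88397.
Error ≈ 42.55208 − 55.88397 ≈ -13.332.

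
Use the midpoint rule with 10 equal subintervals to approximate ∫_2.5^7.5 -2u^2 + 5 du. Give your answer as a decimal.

Δu = (7.5 − 2.5)/10 = 0.5.
Midpoints: 2.75, 3.25, 3.75, 4.25, 4.75, 5.25, 5.75, 6.25, 6.75, 7.25.
f(2.75) = -10.125, f(3.25) = -16.125, f(3.75) = -23.125, f(4.25) = -31.125, f(4.75) = -40.125, f(5.25) = -50.125, f(5.75) = -61.125, f(6.25) = -73.125, f(6.75) = -86.125, f(7.25) = -100.125.
Sum = Δu · [f(2.75) + f(3.25) + f(3.75) + ...].
Sum = -245.625.

-245.625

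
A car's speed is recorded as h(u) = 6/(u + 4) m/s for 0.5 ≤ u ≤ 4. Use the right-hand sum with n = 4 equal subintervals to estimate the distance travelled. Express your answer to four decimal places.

3.2098

Δu = (4 − 0.5)/4 = 0.875.
Right endpoints: 1.375, 2.25, 3.125, 4.
h(1.375) = 48/43, h(2.25) = 0.96, h(3.125) = 16/19, h(4) = 0.75.
Sum = Δu · [h(1.375) + h(2.25) + h(3.125) + h(4)].
Sum ≈ 3.2098.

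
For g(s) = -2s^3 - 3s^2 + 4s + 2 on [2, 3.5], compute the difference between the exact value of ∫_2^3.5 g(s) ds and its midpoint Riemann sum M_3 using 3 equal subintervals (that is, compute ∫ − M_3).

-0.609375

Exact integral: ∫_2^3.5 g(s) ds = -82.40625.
M_3 = -81.796875.
Error = -82.40625 − (-81.796875) = -0.609375.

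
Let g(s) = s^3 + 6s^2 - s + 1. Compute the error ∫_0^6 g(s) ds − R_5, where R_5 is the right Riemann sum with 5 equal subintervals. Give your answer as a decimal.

-277.2

Exact integral: ∫_0^6 g(s) ds = 744.
R_5 = 1021.2.
Error = 744 − 1021.2 = -277.2.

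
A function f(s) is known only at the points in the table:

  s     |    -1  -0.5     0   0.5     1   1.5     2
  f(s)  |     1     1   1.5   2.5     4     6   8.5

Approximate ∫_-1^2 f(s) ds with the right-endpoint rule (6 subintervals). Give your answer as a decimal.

Δs = 0.5.
Sum = 0.5·[1 + 1.5 + 2.5 + 4 + 6 + 8.5] = 11.75.

11.75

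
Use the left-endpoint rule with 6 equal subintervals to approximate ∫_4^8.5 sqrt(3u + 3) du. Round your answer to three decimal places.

20.346

Δu = (8.5 − 4)/6 = 0.75.
Left endpoints: 4, 4.75, 5.5, 6.25, 7, 7.75.
f(4) ≈ 3.873, f(4.75) ≈ 4.153, f(5.5) ≈ 4.416, f(6.25) ≈ 4.664, f(7) ≈ 4.899, f(7.75) ≈ 5.123.
Sum = Δu · [f(4) + f(4.75) + f(5.5) + ...].
Sum ≈ 20.346.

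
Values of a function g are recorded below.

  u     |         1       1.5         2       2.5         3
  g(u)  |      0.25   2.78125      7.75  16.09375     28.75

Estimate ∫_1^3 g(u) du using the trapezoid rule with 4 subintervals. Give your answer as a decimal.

Δu = 0.5.
T_4 = (0.5/2)·[0.25 + 2·2.78125 + 2·7.75 + 2·16.09375 + 28.75] = 20.5625.

20.5625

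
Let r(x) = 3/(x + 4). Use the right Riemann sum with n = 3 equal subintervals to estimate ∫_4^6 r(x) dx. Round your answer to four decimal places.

Δx = (6 − 4)/3 = 2/3.
Right endpoints: 14/3, 16/3, 6.
r(14/3) = 9/26, r(16/3) = 9/28, r(6) = 0.3.
Sum = Δx · [r(14/3) + r(16/3) + r(6)].
Sum ≈ 0.6451.

0.6451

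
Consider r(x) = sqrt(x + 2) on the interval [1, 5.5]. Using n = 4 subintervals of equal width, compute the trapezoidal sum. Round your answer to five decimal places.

Δx = (5.5 − 1)/4 = 1.125.
r(1) ≈ 1.73205, r(2.125) ≈ 2.03101, r(3.25) ≈ 2.29129, r(4.375) ≈ 2.52488, r(5.5) ≈ 2.73861.
T_4 = (Δx/2)·[r(x_0) + 2r(x_1) + 2r(x_2) + 2r(x_3) + r(x_4)].
Sum ≈ 10.21782.

10.21782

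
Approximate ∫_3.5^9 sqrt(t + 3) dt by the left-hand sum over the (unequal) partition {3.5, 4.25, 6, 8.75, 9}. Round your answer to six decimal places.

Subinterval widths: 0.75, 1.75, 2.75, 0.25.
Left endpoints: 3.5, 4.25, 6, 8.75.
f(3.5) ≈ 2.549510, f(4.25) ≈ 2.692582, f(6) ≈ 3.000000, f(8.75) ≈ 3.427827.
Sum = Σ Δt_i · f(t_i).
Sum ≈ 15.731108.

15.731108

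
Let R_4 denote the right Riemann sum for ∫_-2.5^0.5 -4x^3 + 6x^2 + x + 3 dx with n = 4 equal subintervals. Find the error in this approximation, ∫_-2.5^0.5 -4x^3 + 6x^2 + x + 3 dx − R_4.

Exact integral: ∫_-2.5^0.5 f(x) dx = 76.5.
R_4 = 45.5625.
Error = 76.5 − 45.5625 = 30.9375.

30.9375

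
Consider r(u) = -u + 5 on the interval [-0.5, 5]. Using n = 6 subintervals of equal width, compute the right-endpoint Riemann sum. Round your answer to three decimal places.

Δu = (5 − (-0.5))/6 = 11/12.
Right endpoints: 5/12, 4/3, 2.25, 19/6, 49/12, 5.
r(5/12) = 55/12, r(4/3) = 11/3, r(2.25) = 2.75, r(19/6) = 11/6, r(49/12) = 11/12, r(5) = 0.
Sum = Δu · [r(5/12) + r(4/3) + r(2.25) + ...].
Sum ≈ 12.604.

12.604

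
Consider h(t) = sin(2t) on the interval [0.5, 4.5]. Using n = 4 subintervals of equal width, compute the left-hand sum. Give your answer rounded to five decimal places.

Δt = (4.5 − 0.5)/4 = 1.
Left endpoints: 0.5, 1.5, 2.5, 3.5.
h(0.5) ≈ 0.84147, h(1.5) ≈ 0.14112, h(2.5) ≈ -0.95892, h(3.5) ≈ 0.65699.
Sum = Δt · [h(0.5) + h(1.5) + h(2.5) + h(3.5)].
Sum ≈ 0.68065.

0.68065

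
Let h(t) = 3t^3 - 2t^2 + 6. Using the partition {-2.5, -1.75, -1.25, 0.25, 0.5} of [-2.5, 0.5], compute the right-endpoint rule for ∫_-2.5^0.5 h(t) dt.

Subinterval widths: 0.75, 0.5, 1.5, 0.25.
Right endpoints: -1.75, -1.25, 0.25, 0.5.
h(-1.75) = -16.203125, h(-1.25) = -2.984375, h(0.25) = 5.921875, h(0.5) = 5.875.
Sum = Σ Δt_i · h(t_i).
Sum = -3.29296875.

-3.29296875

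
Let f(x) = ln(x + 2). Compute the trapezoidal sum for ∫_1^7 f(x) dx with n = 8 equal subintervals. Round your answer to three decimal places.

10.469

Δx = (7 − 1)/8 = 0.75.
f(1) ≈ 1.099, f(1.75) ≈ 1.322, f(2.5) ≈ 1.504, f(3.25) ≈ 1.658, f(4) ≈ 1.792, f(4.75) ≈ 1.910, f(5.5) ≈ 2.015, f(6.25) ≈ 2.110, f(7) ≈ 2.197.
T_8 = (Δx/2)·[f(x_0) + 2f(x_1) + ... + 2f(x_{7}) + f(x_8)].
Sum ≈ 10.469.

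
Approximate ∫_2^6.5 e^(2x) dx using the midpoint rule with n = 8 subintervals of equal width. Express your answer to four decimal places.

Δx = (6.5 − 2)/8 = 0.5625.
Midpoints: 2.28125, 2.84375, 3.40625, 3.96875, 4.53125, 5.09375, 5.65625, 6.21875.
f(2.28125) ≈ 95.8227, f(2.84375) ≈ 295.1548, f(3.40625) ≈ 909.1408, f(3.96875) ≈ 2800.3509, f(4.53125) ≈ 8625.6879, f(5.09375) ≈ 26568.9893, f(5.65625) ≈ 81838.2486, f(6.21875) ≈ 252079.5522.
Sum = Δx · [f(2.28125) + f(2.84375) + f(3.40625) + ...].
Sum ≈ 209932.2829.

209932.2829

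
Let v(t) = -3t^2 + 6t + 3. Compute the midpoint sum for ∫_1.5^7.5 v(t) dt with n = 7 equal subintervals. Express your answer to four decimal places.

-237.3980

Δt = (7.5 − 1.5)/7 = 6/7.
Midpoints: 27/14, 39/14, 51/14, 4.5, 75/14, 87/14, 99/14.
v(27/14) = 669/196, v(39/14) = -699/196, v(51/14) = -2931/196, v(4.5) = -30.75, v(75/14) = -9987/196, v(87/14) = -14811/196, v(99/14) = -20499/196.
Sum = Δt · [v(27/14) + v(39/14) + v(51/14) + ...].
Sum ≈ -237.3980.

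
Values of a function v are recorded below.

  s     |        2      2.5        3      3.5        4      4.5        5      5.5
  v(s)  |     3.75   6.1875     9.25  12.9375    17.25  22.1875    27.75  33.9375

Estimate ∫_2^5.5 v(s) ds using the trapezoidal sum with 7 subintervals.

Δs = 0.5.
T_7 = (0.5/2)·[3.75 + 2·6.1875 + 2·9.25 + 2·12.9375 + 2·17.25 + 2·22.1875 + 2·27.75 + 33.9375] = 57.203125.

57.203125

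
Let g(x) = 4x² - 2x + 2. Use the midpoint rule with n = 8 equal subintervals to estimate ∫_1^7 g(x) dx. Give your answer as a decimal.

Δx = (7 − 1)/8 = 0.75.
Midpoints: 1.375, 2.125, 2.875, 3.625, 4.375, 5.125, 5.875, 6.625.
g(1.375) = 6.8125, g(2.125) = 15.8125, g(2.875) = 29.3125, g(3.625) = 47.3125, g(4.375) = 69.8125, g(5.125) = 96.8125, g(5.875) = 128.3125, g(6.625) = 164.3125.
Sum = Δx · [g(1.375) + g(2.125) + g(2.875) + ...].
Sum = 418.875.

418.875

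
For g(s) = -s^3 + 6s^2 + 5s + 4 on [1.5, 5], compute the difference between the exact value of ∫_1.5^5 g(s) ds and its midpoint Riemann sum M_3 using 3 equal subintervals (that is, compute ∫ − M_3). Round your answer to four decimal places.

Exact integral: ∫_1.5^5 g(s) ds = 159.140625.
M_3 ≈ 160.629340.
Error ≈ 159.140625 − 160.629340 ≈ -1.4887.

-1.4887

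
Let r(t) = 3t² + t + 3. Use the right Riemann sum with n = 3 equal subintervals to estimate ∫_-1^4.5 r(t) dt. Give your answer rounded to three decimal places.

Δt = (4.5 − (-1))/3 = 11/6.
Right endpoints: 5/6, 8/3, 4.5.
r(5/6) = 71/12, r(8/3) = 27, r(4.5) = 68.25.
Sum = Δt · [r(5/6) + r(8/3) + r(4.5)].
Sum ≈ 185.472.

185.472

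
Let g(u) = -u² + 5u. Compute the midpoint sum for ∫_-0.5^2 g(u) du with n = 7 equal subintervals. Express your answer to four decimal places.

6.6932

Δu = (2 − (-0.5))/7 = 5/14.
Midpoints: -9/28, 1/28, 11/28, 0.75, 31/28, 41/28, 51/28.
g(-9/28) = -1341/784, g(1/28) = 139/784, g(11/28) = 1419/784, g(0.75) = 3.1875, g(31/28) = 3379/784, g(41/28) = 4059/784, g(51/28) = 4539/784.
Sum = Δu · [g(-9/28) + g(1/28) + g(11/28) + ...].
Sum ≈ 6.6932.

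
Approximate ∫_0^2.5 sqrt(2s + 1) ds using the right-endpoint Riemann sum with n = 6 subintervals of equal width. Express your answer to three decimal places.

Δs = (2.5 − 0)/6 = 5/12.
Right endpoints: 5/12, 5/6, 1.25, 5/3, 25/12, 2.5.
f(5/12) ≈ 1.354, f(5/6) ≈ 1.633, f(1.25) ≈ 1.871, f(5/3) ≈ 2.082, f(25/12) ≈ 2.273, f(2.5) ≈ 2.449.
Sum = Δs · [f(5/12) + f(5/6) + f(1.25) + ...].
Sum ≈ 4.859.

4.859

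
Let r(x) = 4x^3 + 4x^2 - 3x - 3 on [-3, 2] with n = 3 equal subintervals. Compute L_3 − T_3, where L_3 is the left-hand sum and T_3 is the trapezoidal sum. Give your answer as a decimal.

-87.5

L_3 ≈ -117.962963.
T_3 ≈ -30.462963.
L_3 − T_3 = -87.5.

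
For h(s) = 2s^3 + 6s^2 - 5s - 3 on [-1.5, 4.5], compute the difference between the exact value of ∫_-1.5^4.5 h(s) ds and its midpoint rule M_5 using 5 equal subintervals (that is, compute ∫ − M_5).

Exact integral: ∫_-1.5^4.5 h(s) ds = 328.5.
M_5 = 317.7.
Error = 328.5 − 317.7 = 10.8.

10.8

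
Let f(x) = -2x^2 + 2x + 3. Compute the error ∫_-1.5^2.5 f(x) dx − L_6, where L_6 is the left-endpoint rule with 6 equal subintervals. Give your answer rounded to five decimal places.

0.59259

Exact integral: ∫_-1.5^2.5 f(x) dx ≈ 3.3333333.
L_6 ≈ 2.7407407.
Error ≈ 3.3333333 − 2.7407407 ≈ 0.59259.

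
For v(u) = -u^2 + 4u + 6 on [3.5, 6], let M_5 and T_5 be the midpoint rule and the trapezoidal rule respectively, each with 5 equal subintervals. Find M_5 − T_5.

M_5 = 4.84375.
T_5 = 4.6875.
M_5 − T_5 = 0.15625.

0.15625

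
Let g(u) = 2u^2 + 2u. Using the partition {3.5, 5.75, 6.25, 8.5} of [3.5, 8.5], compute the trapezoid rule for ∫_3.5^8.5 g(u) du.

Subinterval widths: 2.25, 0.5, 2.25.
g(3.5) = 31.5, g(5.75) = 77.625, g(6.25) = 90.625, g(8.5) = 161.5.
On each subinterval the trapezoid contributes (Δu_i/2)·[g(u_{i-1}) + g(u_i)].
Sum = 448.46875.

448.46875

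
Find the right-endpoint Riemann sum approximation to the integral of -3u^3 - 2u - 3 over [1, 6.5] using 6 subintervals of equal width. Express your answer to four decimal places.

-1803.0690

Δu = (6.5 − 1)/6 = 11/12.
Right endpoints: 23/12, 17/6, 3.75, 14/3, 67/12, 6.5.
f(23/12) = -16103/576, f(17/6) = -5537/72, f(3.75) = -168.703125, f(14/3) = -2855/9, f(67/12) = -308923/576, f(6.5) = -839.875.
Sum = Δu · [f(23/12) + f(17/6) + f(3.75) + ...].
Sum ≈ -1803.0690.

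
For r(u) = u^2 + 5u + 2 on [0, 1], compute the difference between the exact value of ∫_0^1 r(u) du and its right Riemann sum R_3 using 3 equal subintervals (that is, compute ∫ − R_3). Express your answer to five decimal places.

Exact integral: ∫_0^1 r(u) du ≈ 4.8333333.
R_3 ≈ 5.8518519.
Error ≈ 4.8333333 − 5.8518519 ≈ -1.01852.

-1.01852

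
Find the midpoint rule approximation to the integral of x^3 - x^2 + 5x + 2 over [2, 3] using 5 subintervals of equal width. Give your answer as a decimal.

Δx = (3 − 2)/5 = 0.2.
Midpoints: 2.1, 2.3, 2.5, 2.7, 2.9.
f(2.1) = 17.351, f(2.3) = 20.377, f(2.5) = 23.875, f(2.7) = 27.893, f(2.9) = 32.479.
Sum = Δx · [f(2.1) + f(2.3) + f(2.5) + f(2.7) + f(2.9)].
Sum = 24.395.

24.395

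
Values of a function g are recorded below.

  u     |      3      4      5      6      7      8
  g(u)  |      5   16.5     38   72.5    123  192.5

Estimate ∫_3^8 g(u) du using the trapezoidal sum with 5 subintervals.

Δu = 1.
T_5 = (1/2)·[5 + 2·16.5 + 2·38 + 2·72.5 + 2·123 + 192.5] = 348.75.

348.75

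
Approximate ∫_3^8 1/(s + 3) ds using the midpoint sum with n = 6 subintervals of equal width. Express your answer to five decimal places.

0.60557

Δs = (8 − 3)/6 = 5/6.
Midpoints: 41/12, 4.25, 61/12, 71/12, 6.75, 91/12.
f(41/12) = 12/77, f(4.25) = 4/29, f(61/12) = 12/97, f(71/12) = 12/107, f(6.75) = 4/39, f(91/12) = 12/127.
Sum = Δs · [f(41/12) + f(4.25) + f(61/12) + ...].
Sum ≈ 0.60557.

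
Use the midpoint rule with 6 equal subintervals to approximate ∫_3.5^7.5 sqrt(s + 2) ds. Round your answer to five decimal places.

10.92249

Δs = (7.5 − 3.5)/6 = 2/3.
Midpoints: 23/6, 4.5, 31/6, 35/6, 6.5, 43/6.
f(23/6) ≈ 2.41523, f(4.5) ≈ 2.54951, f(31/6) ≈ 2.67706, f(35/6) ≈ 2.79881, f(6.5) ≈ 2.91548, f(43/6) ≈ 3.02765.
Sum = Δs · [f(23/6) + f(4.5) + f(31/6) + ...].
Sum ≈ 10.92249.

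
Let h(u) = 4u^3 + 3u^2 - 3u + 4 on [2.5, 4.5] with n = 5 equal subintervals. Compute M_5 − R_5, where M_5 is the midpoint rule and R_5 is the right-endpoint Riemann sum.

-71.2

M_5 = 432.3.
R_5 = 503.5.
M_5 − R_5 = -71.2.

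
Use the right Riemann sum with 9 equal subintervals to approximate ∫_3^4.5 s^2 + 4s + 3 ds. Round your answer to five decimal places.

Δs = (4.5 − 3)/9 = 1/6.
Right endpoints: 19/6, 10/3, 3.5, 11/3, 23/6, 4, 25/6, 13/3, 4.5.
f(19/6) = 925/36, f(10/3) = 247/9, f(3.5) = 29.25, f(11/3) = 280/9, f(23/6) = 1189/36, f(4) = 35, f(25/6) = 1333/36, f(13/3) = 352/9, f(4.5) = 41.25.
Sum = Δs · [f(19/6) + f(10/3) + f(3.5) + ...].
Sum ≈ 49.81944.

49.81944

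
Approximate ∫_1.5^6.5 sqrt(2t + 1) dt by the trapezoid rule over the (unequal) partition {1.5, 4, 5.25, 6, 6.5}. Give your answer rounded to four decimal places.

Subinterval widths: 2.5, 1.25, 0.75, 0.5.
f(1.5) ≈ 2.0000, f(4) ≈ 3.0000, f(5.25) ≈ 3.3912, f(6) ≈ 3.6056, f(6.5) ≈ 3.7417.
On each subinterval the trapezoid contributes (Δt_i/2)·[f(t_{i-1}) + f(t_i)].
Sum ≈ 14.7050.

14.7050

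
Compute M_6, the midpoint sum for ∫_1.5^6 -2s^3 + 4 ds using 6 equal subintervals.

-622.72265625

Δs = (6 − 1.5)/6 = 0.75.
Midpoints: 1.875, 2.625, 3.375, 4.125, 4.875, 5.625.
f(1.875) = -9.18359375, f(2.625) = -32.17578125, f(3.375) = -72.88671875, f(4.125) = -136.37890625, f(4.875) = -227.71484375, f(5.625) = -351.95703125.
Sum = Δs · [f(1.875) + f(2.625) + f(3.375) + ...].
Sum = -622.72265625.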